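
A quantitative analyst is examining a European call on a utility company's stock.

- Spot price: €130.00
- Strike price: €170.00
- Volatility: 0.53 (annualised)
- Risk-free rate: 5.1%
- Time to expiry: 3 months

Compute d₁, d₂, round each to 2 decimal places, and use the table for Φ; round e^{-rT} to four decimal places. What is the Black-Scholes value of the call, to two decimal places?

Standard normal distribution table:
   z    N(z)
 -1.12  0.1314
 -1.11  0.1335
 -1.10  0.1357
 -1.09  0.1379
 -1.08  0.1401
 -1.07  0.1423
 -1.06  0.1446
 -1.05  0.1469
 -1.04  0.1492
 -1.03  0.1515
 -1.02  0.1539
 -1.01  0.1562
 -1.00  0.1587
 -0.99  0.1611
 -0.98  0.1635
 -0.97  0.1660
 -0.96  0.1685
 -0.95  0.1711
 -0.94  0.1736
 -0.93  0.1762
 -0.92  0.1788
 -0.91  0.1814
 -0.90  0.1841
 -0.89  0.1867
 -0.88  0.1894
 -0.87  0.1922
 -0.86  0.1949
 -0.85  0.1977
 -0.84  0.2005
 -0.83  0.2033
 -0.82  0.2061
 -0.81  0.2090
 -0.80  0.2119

T = 0.25;  σ√T = 0.2650
d₁ = [ln(130/170) + (0.051 + 0.53²/2)·0.25] / 0.2650 = [-0.2683 + 0.0479] / 0.2650 = -0.8317 → -0.83
d₂ = d₁ − σ√T = -0.8317 − 0.2650 = -1.0967 → -1.10
exp(−rT) = exp(−0.051·0.25) = 0.9873
C = 130·N(-0.83) − 170·0.9873·N(-1.10) = 130·0.2033 − 170·0.9873·0.1357 = 26.4290 − 22.7760 = 3.6530

€3.65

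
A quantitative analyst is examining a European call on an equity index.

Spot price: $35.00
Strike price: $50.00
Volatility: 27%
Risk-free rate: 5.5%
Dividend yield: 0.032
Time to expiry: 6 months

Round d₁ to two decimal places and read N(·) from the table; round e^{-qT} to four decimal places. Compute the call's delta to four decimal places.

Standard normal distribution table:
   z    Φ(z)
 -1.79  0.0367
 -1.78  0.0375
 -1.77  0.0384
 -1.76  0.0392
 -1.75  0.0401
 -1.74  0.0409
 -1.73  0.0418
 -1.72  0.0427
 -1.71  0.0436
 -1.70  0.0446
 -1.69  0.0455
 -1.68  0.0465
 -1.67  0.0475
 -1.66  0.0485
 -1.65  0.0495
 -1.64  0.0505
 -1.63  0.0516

0.0429

σ√T = 0.27·√0.5 = 0.1909
d₁ = [ln(35/50) + (0.055 − 0.032 + 0.27²/2)·0.5] / 0.1909 = [-0.3567 + 0.0297] / 0.1909 = -1.7125 ⇒ -1.71
N(d₁) = N(-1.71) = 0.0436
Δ_call = e^(−qT)·N(d₁) = 0.9841·0.0436 = 0.0429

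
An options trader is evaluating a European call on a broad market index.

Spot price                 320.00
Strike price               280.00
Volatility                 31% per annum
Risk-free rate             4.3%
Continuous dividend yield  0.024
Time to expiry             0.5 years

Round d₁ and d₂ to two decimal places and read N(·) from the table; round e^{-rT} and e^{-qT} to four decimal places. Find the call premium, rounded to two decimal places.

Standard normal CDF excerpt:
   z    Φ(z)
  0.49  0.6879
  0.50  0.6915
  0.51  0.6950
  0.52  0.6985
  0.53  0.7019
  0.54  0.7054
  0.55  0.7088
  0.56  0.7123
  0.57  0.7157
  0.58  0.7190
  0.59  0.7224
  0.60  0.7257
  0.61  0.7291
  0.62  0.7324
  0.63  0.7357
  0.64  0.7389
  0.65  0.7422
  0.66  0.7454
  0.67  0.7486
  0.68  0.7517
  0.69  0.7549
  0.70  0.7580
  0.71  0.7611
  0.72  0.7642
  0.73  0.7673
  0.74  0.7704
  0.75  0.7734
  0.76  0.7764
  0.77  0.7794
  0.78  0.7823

52.19

σ√T = 0.31·√0.5 = 0.2192
d₁ = [ln(320/280) + (0.043 − 0.024 + 0.31²/2)·0.5] / 0.2192 = [0.1335 + 0.0335] / 0.2192 = 0.7621 ⇒ 0.76
d₂ = d₁ − σ√T = 0.7621 − 0.2192 = 0.5429 ⇒ 0.54
exp(−qT) = exp(−0.024·0.5) = 0.9881;  exp(−rT) = exp(−0.043·0.5) = 0.9787
N(d₁) = N(0.76) = 0.7764;  N(d₂) = N(0.54) = 0.7054
C = 320·0.9881·0.7764 − 280·0.9787·0.7054 = 245.4915 − 193.3050 = 52.1865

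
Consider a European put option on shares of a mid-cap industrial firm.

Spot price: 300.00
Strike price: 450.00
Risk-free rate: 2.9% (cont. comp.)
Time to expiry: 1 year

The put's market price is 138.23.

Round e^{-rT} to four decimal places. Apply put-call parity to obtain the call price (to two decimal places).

e^(−rT) = e^(−0.029·1) = 0.9714
Put-call parity: C − P = S − K·e^(−rT) = 300 − 450·0.9714 = 300 − 437.1300 = -137.1300
C = P + (C − P) = 138.23 + (-137.1300) = 1.1000

1.10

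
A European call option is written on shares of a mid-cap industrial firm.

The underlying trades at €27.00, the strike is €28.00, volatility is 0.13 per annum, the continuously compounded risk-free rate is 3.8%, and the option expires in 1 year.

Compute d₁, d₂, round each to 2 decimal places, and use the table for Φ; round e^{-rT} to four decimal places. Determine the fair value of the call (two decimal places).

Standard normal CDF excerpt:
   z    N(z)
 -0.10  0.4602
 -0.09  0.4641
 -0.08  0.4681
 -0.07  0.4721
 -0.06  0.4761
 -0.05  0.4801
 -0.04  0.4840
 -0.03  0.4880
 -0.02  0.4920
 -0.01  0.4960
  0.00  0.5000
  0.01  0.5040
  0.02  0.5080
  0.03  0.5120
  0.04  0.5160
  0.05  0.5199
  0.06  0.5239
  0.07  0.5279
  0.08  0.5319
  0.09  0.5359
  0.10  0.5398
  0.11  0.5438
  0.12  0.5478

€1.42

σ√T = 0.13·√1 = 0.1300
d₁ = [ln(27/28) + (0.038 + 0.13²/2)·1] / 0.1300 = [-0.0364 + 0.0464] / 0.1300 = 0.0776 ≈ 0.08
d₂ = d₁ − σ√T = 0.0776 − 0.1300 = -0.0524 ≈ -0.05
e^(−rT) = e^(−0.038·1) = 0.9627
N(d₁) = N(0.08) = 0.5319;  N(d₂) = N(-0.05) = 0.4801
C = 27·0.5319 − 28·0.9627·0.4801 = 14.3613 − 12.9414 = 1.4199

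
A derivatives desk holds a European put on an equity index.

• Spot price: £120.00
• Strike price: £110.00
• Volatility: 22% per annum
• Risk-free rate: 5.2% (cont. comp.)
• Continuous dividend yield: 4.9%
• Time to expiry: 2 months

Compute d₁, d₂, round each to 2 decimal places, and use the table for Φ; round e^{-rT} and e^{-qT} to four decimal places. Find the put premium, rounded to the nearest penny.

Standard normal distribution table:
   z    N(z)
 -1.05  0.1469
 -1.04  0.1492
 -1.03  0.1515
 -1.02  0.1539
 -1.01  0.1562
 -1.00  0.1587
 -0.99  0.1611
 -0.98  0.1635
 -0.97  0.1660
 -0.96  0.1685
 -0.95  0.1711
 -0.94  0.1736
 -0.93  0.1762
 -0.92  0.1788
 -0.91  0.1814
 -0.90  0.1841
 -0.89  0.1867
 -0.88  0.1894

£0.90

σ√T = 0.22·√0.1667 = 0.0898
d₁ = [ln(120/110) + (0.052 − 0.049 + ½·0.22²)·0.1667] / (σ√T) = (0.0870 + 0.0045) / 0.0898 = 1.0193 ≈ 1.02
d₂ = 1.0193 − 0.0898 = 0.9294 ≈ 0.93
exp(−qT) = exp(−0.049·0.1667) = 0.9919;  exp(−rT) = exp(−0.052·0.1667) = 0.9914
N(−d₂) = N(-0.93) = 0.1762;  N(−d₁) = N(-1.02) = 0.1539
P = 110·0.9914·0.1762 − 120·0.9919·0.1539 = 19.2153 − 18.3184 = 0.8969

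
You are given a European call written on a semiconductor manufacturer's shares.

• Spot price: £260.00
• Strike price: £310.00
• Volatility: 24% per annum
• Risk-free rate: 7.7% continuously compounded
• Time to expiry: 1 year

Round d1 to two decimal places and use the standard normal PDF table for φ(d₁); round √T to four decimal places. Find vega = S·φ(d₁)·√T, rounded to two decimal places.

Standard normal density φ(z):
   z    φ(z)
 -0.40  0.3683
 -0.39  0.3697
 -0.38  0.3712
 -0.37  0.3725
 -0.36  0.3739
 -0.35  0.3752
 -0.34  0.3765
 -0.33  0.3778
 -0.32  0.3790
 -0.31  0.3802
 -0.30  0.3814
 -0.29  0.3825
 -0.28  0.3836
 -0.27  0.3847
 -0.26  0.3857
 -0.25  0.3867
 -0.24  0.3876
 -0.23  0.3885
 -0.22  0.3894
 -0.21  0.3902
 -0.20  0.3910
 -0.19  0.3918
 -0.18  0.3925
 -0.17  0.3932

99.45

σ√T = 0.24 × 1.0000 = 0.2400
d₁ = [ln(260/310) + (0.077 + 0.24²/2)·1] / 0.2400 = [-0.1759 + 0.1058] / 0.2400 = -0.2920 ⇒ -0.29
√T = √1 = 1.0000
φ(d₁) = φ(-0.29) = 0.3825
vega = S·φ(d₁)·√T = 260·0.3825·1.0000 = 99.4500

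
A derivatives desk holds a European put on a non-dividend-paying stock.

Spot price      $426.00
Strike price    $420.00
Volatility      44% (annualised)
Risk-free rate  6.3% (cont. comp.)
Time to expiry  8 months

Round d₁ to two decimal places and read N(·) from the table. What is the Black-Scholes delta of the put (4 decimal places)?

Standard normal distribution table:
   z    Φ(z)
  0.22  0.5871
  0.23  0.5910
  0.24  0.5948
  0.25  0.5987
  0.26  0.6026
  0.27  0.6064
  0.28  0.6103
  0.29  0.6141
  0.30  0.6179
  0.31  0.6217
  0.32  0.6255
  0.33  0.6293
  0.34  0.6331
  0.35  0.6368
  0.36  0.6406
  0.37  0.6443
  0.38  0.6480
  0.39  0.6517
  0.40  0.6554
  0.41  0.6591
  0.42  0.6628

-0.3669

σ√T = 0.44·√0.6667 = 0.3593
d₁ = [ln(426/420) + (0.063 + 0.44²/2)·0.6667] / 0.3593 = [0.0142 + 0.1065] / 0.3593 = 0.3360 ⇒ 0.34
N(d₁) = N(0.34) = 0.6331
Δ_put = N(d₁) − 1 = 0.6331 − 1 = -0.3669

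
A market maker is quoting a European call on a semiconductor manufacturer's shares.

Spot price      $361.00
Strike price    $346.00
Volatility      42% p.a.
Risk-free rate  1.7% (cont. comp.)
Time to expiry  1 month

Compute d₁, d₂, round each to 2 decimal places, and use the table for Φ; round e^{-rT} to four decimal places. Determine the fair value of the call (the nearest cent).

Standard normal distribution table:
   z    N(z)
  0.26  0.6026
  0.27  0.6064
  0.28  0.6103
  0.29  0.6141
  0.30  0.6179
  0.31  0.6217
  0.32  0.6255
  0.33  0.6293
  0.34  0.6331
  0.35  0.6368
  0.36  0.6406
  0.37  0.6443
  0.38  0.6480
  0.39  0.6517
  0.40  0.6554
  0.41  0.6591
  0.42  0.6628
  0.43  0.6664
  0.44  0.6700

T = 0.08333;  σ√T = 0.1212
d₁ = [ln(361/346) + (0.017 + ½·0.42²)·0.08333] / (σ√T) = (0.0424 + 0.0088) / 0.1212 = 0.4223 which rounds to 0.42
d₂ = 0.4223 − 0.1212 = 0.3011 which rounds to 0.30
e^(−rT) = e^(−0.017·0.08333) = 0.9986
C = 361·N(0.42) − 346·0.9986·N(0.30) = 361·0.6628 − 346·0.9986·0.6179 = 239.2708 − 213.4941 = 25.7767

$25.78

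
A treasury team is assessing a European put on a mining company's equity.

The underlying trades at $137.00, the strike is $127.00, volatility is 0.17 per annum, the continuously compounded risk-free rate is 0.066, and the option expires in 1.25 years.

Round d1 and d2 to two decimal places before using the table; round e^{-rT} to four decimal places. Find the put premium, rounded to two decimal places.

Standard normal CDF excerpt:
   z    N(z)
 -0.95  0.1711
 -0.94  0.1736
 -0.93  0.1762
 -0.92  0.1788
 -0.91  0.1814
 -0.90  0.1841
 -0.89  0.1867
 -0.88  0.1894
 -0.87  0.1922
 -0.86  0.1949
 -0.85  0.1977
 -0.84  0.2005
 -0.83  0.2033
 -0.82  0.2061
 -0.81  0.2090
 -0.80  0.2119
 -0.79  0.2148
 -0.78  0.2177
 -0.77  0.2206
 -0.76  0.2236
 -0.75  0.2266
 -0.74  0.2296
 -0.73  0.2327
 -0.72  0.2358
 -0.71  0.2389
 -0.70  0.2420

$2.71

T = 1.25;  σ√T = 0.1901
d₁ = [ln(137/127) + (0.066 + 0.17²/2)·1.25] / 0.1901 = [0.0758 + 0.1006] / 0.1901 = 0.9279 → 0.93
d₂ = d₁ − σ√T = 0.9279 − 0.1901 = 0.7378 → 0.74
exp(−rT) = exp(−0.066·1.25) = 0.9208
P = 127·0.9208·N(-0.74) − 137·N(-0.93) = 127·0.9208·0.2296 − 137·0.1762 = 26.8498 − 24.1394 = 2.7104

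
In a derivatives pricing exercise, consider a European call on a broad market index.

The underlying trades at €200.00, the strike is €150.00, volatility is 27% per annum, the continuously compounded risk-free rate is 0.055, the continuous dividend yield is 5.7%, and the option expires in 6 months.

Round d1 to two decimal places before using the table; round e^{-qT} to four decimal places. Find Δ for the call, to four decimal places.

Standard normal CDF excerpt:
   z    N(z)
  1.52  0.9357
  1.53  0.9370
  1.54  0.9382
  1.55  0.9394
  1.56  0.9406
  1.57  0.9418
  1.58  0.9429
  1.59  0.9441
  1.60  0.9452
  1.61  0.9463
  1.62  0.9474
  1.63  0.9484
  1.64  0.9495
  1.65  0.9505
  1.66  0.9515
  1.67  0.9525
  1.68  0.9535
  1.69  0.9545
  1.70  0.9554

0.9186

σ√T = 0.27·√0.5 = 0.1909
d₁ = [ln(200/150) + (0.055 − 0.057 + ½·0.27²)·0.5] / (σ√T) = (0.2877 + 0.0172) / 0.1909 = 1.5971 → 1.60
N(d₁) = N(1.60) = 0.9452
Δ_call = e^(−qT)·N(d₁) = 0.9719·0.9452 = 0.9186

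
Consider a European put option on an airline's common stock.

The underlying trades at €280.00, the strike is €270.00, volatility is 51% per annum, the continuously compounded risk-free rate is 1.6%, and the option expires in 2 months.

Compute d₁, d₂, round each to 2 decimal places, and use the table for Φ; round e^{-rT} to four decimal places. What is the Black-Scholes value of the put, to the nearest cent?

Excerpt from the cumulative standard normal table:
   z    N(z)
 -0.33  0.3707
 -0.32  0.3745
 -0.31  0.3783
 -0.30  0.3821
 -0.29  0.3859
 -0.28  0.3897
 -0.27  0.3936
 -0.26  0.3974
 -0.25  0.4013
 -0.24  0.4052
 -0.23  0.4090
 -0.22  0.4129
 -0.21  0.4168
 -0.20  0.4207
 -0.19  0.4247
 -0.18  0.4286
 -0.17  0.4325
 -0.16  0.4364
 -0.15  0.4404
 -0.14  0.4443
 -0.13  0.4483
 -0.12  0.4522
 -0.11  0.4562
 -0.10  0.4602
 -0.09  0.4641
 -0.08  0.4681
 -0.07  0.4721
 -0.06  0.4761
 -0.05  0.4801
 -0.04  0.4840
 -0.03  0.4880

σ√T = 0.51 × 0.4082 = 0.2082
d₁ = [ln(280/270) + (0.016 + 0.51²/2)·0.1667] / 0.2082 = [0.0364 + 0.0243] / 0.2082 = 0.2916 → 0.29
d₂ = d₁ − σ√T = 0.2916 − 0.2082 = 0.0834 → 0.08
exp(−rT) = exp(−0.016·0.1667) = 0.9973
P = 270·0.9973·N(-0.08) − 280·N(-0.29) = 270·0.9973·0.4681 − 280·0.3859 = 126.0458 − 108.0520 = 17.9938

€17.99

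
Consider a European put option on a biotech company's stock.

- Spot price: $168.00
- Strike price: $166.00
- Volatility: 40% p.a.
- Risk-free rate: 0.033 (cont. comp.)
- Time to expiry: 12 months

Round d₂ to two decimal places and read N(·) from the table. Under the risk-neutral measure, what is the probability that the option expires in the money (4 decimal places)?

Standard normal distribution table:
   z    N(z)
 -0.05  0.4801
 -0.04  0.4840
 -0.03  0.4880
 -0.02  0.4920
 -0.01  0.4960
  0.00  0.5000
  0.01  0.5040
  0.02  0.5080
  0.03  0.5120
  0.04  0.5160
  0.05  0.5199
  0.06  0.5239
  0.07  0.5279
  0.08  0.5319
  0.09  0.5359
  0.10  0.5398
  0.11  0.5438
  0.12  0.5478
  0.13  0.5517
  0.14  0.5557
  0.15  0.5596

σ√T = 0.4 × 1.0000 = 0.4000
d₁ = [ln(168/166) + (0.033 + ½·0.4²)·1] / (σ√T) = (0.0120 + 0.1130) / 0.4000 = 0.3124 → 0.31
d₂ = 0.3124 − 0.4000 = -0.0876 → -0.09
Risk-neutral Pr[S_T < K] = N(−d₂) = N(0.09) = 0.5359

0.5359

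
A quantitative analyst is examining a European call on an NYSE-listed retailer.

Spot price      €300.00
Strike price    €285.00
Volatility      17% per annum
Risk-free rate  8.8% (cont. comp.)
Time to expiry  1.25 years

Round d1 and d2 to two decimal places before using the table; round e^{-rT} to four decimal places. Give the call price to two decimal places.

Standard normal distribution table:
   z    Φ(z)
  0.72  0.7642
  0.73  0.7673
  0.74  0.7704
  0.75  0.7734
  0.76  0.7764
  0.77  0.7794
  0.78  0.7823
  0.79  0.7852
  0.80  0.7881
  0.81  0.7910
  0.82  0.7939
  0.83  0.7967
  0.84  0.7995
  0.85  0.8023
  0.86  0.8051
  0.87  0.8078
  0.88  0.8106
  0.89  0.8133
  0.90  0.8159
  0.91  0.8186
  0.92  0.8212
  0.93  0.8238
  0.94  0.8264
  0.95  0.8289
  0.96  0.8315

€50.47

T = 1.25;  σ√T = 0.1901
d₁ = [ln(300/285) + (0.088 + 0.17²/2)·1.25] / 0.1901 = [0.0513 + 0.1281] / 0.1901 = 0.9437 → 0.94
d₂ = d₁ − σ√T = 0.9437 − 0.1901 = 0.7536 → 0.75
e^(−rT) = e^(−0.088·1.25) = 0.8958
N(d₁) = N(0.94) = 0.8264;  N(d₂) = N(0.75) = 0.7734
C = 300·0.8264 − 285·0.8958·0.7734 = 247.9200 − 197.4513 = 50.4687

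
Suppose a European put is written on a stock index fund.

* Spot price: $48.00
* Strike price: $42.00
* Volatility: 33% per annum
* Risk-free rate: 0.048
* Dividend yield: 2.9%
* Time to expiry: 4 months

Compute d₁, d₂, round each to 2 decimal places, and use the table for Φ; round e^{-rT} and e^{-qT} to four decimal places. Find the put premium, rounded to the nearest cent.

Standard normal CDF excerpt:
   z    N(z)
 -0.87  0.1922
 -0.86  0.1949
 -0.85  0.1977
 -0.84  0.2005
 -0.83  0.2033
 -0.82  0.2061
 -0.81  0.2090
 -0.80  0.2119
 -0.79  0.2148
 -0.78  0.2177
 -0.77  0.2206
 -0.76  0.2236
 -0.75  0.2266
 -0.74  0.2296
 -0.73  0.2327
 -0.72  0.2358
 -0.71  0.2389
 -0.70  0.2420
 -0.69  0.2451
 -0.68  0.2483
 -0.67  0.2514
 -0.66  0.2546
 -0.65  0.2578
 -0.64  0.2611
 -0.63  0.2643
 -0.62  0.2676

$1.13

T = 0.3333;  σ√T = 0.1905
d₁ = [ln(48/42) + (0.048 − 0.029 + 0.33²/2)·0.3333] / 0.1905 = [0.1335 + 0.0245] / 0.1905 = 0.8294 ≈ 0.83
d₂ = d₁ − σ√T = 0.8294 − 0.1905 = 0.6388 ≈ 0.64
exp(−qT) = exp(−0.029·0.3333) = 0.9904;  exp(−rT) = exp(−0.048·0.3333) = 0.9841
N(−d₂) = N(-0.64) = 0.2611;  N(−d₁) = N(-0.83) = 0.2033
P = 42·0.9841·0.2611 − 48·0.9904·0.2033 = 10.7918 − 9.6647 = 1.1271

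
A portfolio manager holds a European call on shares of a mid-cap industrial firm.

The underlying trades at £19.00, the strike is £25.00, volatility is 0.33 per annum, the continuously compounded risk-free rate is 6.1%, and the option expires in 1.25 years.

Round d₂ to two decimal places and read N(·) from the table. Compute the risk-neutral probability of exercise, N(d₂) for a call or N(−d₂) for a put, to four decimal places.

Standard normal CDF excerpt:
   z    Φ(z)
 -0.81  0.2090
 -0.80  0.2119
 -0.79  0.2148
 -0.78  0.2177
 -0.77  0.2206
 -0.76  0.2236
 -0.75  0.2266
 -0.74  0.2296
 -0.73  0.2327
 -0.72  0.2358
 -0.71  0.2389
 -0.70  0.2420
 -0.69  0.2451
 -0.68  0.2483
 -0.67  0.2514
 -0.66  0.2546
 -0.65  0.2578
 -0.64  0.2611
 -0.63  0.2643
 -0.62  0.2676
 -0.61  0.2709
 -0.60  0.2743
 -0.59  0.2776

σ√T = 0.33·√1.25 = 0.3690
ln(S/K) + (r + σ²/2)T = ln(19/25) + (0.061 + 0.33²/2)·1.25 = -0.2744 + 0.1443 = -0.1301
d₁ = -0.1301 / 0.3690 = -0.3527 which rounds to -0.35
d₂ = d₁ − σ√T = -0.3527 − 0.3690 = -0.7216 which rounds to -0.72
Pr(exercise) under Q = N(d₂) = 0.2358

0.2358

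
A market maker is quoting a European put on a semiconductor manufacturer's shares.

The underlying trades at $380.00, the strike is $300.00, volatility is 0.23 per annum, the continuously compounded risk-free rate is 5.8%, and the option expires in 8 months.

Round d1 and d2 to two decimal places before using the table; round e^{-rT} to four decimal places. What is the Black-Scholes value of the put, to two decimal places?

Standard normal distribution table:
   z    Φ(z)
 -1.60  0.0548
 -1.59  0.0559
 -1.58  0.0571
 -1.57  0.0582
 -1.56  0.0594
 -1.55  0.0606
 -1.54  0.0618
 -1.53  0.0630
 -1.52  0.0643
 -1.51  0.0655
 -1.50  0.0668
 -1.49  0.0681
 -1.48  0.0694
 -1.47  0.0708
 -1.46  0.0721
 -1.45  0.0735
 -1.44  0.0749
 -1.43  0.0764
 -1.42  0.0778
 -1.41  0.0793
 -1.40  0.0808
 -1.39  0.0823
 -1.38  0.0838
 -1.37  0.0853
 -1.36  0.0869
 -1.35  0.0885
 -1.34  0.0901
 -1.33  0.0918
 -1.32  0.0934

T = 0.6667;  σ√T = 0.1878
ln(S/K) + (r + σ²/2)T = ln(380/300) + (0.058 + 0.23²/2)·0.6667 = 0.2364 + 0.0563 = 0.2927
d₁ = 0.2927 / 0.1878 = 1.5586 which rounds to 1.56
d₂ = d₁ − σ√T = 1.5586 − 0.1878 = 1.3708 which rounds to 1.37
exp(−rT) = exp(−0.058·0.6667) = 0.9621
P = 300·0.9621·N(-1.37) − 380·N(-1.56) = 300·0.9621·0.0853 − 380·0.0594 = 24.6201 − 22.5720 = 2.0481

$2.05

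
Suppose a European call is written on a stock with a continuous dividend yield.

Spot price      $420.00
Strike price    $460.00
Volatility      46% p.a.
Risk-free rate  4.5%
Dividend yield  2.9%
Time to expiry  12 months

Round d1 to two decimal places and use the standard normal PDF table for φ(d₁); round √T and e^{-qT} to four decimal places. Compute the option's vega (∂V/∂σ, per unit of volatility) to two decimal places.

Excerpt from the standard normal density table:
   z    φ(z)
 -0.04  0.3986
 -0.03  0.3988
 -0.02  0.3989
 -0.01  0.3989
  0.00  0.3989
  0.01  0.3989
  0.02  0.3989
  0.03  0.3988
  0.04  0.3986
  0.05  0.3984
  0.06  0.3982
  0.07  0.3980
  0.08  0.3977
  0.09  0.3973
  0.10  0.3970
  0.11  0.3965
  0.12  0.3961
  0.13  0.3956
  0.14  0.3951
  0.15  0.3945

162.38

σ√T = 0.46 × 1.0000 = 0.4600
d₁ = [ln(420/460) + (0.045 − 0.029 + ½·0.46²)·1] / (σ√T) = (-0.0910 + 0.1218) / 0.4600 = 0.0670 which rounds to 0.07
√T = √1 = 1.0000
φ(d₁) = φ(0.07) = 0.3980
exp(−qT) = exp(−0.029·1) = 0.9714
vega = S·exp(−qT)·φ(d₁)·√T = 420·0.9714·0.3980·1.0000 = 162.3792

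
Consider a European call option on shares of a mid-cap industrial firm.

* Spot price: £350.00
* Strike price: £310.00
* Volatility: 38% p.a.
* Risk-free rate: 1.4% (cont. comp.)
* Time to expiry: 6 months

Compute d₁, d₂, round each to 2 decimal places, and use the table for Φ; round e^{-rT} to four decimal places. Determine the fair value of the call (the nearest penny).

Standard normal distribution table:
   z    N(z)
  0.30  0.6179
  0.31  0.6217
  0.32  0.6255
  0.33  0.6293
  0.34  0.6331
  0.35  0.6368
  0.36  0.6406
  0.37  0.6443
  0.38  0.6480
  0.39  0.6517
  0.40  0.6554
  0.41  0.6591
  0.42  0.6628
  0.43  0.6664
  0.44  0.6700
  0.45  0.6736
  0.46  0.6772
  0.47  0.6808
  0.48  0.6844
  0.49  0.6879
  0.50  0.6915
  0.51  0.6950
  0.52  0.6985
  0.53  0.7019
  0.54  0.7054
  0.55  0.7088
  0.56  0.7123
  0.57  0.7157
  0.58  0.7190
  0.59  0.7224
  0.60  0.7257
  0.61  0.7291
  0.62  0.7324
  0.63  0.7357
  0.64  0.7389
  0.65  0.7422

σ√T = 0.38·√0.5 = 0.2687
d₁ = [ln(350/310) + (0.014 + 0.38²/2)·0.5] / 0.2687 = [0.1214 + 0.0431] / 0.2687 = 0.6121 which rounds to 0.61
d₂ = d₁ − σ√T = 0.6121 − 0.2687 = 0.3434 which rounds to 0.34
e^(−rT) = e^(−0.014·0.5) = 0.9930
N(d₁) = N(0.61) = 0.7291;  N(d₂) = N(0.34) = 0.6331
C = 350·0.7291 − 310·0.9930·0.6331 = 255.1850 − 194.8872 = 60.2978

£60.30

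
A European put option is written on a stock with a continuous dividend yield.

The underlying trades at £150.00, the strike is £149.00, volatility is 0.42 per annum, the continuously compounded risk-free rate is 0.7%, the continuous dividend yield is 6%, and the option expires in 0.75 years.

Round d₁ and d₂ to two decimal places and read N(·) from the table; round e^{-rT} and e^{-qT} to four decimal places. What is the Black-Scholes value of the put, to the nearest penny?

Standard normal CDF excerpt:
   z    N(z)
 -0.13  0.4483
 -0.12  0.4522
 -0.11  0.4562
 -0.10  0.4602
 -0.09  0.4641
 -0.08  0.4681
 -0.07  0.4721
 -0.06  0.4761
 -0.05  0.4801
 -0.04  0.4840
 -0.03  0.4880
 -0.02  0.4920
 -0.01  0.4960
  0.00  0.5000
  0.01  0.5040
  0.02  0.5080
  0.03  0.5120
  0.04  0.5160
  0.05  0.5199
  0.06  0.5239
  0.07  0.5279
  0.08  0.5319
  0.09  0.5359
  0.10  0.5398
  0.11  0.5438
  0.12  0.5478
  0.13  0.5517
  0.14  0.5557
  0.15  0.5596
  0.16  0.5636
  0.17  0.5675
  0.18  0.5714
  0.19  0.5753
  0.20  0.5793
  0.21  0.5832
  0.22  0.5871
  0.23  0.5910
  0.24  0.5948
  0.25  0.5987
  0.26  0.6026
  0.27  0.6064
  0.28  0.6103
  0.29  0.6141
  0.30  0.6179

£23.33

T = 0.75;  σ√T = 0.3637
d₁ = [ln(150/149) + (0.007 − 0.06 + 0.42²/2)·0.75] / 0.3637 = [0.0067 + 0.0264] / 0.3637 = 0.0910 which rounds to 0.09
d₂ = d₁ − σ√T = 0.0910 − 0.3637 = -0.2728 which rounds to -0.27
e^(−qT) = e^(−0.06·0.75) = 0.9560;  e^(−rT) = e^(−0.007·0.75) = 0.9948
N(−d₂) = N(0.27) = 0.6064;  N(−d₁) = N(-0.09) = 0.4641
P = 149·0.9948·0.6064 − 150·0.9560·0.4641 = 89.8838 − 66.5519 = 23.3318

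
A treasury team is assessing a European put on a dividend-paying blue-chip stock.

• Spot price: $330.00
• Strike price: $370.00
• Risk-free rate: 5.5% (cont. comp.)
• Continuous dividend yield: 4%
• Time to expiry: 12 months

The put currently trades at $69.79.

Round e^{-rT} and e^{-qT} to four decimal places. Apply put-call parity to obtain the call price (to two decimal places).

$36.65

e^(−qT) = e^(−0.04·1) = 0.9608;  e^(−rT) = e^(−0.055·1) = 0.9465
Put-call parity: C − P = S·e^(−qT) − K·e^(−rT) = 330·0.9608 − 370·0.9465 = 317.0640 − 350.2050 = -33.1410
C = P + (C − P) = 69.79 + (-33.1410) = 36.6490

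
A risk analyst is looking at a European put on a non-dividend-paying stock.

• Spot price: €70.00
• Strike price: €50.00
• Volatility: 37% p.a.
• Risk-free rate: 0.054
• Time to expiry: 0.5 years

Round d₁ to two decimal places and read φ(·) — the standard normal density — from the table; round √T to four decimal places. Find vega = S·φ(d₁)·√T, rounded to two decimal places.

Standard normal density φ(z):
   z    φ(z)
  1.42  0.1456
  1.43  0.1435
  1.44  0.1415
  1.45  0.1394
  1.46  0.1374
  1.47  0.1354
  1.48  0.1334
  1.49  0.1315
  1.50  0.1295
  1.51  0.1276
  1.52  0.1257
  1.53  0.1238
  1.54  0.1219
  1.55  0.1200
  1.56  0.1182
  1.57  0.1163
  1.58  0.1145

T = 0.5;  σ√T = 0.2616
d₁ = [ln(70/50) + (0.054 + ½·0.37²)·0.5] / (σ√T) = (0.3365 + 0.0612) / 0.2616 = 1.5201 ≈ 1.52
√T = √0.5 = 0.7071
φ(d₁) = φ(1.52) = 0.1257
vega = S·φ(d₁)·√T = 70·0.1257·0.7071 = 6.2218

6.22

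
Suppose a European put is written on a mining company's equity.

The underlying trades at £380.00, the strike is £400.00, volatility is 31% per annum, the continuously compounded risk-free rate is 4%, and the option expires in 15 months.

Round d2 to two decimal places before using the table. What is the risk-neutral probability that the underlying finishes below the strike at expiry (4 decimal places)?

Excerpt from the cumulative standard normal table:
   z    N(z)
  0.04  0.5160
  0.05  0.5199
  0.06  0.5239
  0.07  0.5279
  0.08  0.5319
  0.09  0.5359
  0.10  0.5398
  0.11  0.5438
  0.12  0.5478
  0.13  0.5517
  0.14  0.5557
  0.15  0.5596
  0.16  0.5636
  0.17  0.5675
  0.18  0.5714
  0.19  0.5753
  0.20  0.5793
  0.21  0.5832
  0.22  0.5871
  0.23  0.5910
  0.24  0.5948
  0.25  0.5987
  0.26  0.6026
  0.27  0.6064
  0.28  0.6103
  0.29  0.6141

0.5714

T = 1.25;  σ√T = 0.3466
d₁ = [ln(380/400) + (0.04 + 0.31²/2)·1.25] / 0.3466 = [-0.0513 + 0.1101] / 0.3466 = 0.1696 → 0.17
d₂ = d₁ − σ√T = 0.1696 − 0.3466 = -0.1770 → -0.18
Risk-neutral Pr[S_T < K] = N(−d₂) = N(0.18) = 0.5714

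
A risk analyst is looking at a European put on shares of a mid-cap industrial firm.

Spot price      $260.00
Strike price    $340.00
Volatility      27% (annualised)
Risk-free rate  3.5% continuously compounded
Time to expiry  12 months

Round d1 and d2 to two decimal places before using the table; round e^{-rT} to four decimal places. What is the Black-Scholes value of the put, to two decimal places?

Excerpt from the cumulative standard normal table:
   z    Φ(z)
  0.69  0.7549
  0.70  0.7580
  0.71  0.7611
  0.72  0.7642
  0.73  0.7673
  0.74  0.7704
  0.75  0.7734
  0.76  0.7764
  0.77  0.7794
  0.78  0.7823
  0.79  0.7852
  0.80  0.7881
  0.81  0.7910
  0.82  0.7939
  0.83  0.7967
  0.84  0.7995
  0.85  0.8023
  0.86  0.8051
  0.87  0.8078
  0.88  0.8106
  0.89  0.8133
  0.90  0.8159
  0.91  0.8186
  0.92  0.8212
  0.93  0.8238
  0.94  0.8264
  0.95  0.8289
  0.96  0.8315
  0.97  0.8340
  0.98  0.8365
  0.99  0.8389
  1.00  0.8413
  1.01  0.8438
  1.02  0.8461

σ√T = 0.27·√1 = 0.2700
d₁ = [ln(260/340) + (0.035 + 0.27²/2)·1] / 0.2700 = [-0.2683 + 0.0715] / 0.2700 = -0.7289 ≈ -0.73
d₂ = d₁ − σ√T = -0.7289 − 0.2700 = -0.9989 ≈ -1.00
exp(−rT) = exp(−0.035·1) = 0.9656
N(−d₂) = N(1.00) = 0.8413;  N(−d₁) = N(0.73) = 0.7673
P = 340·0.9656·0.8413 − 260·0.7673 = 276.2022 − 199.4980 = 76.7042

$76.70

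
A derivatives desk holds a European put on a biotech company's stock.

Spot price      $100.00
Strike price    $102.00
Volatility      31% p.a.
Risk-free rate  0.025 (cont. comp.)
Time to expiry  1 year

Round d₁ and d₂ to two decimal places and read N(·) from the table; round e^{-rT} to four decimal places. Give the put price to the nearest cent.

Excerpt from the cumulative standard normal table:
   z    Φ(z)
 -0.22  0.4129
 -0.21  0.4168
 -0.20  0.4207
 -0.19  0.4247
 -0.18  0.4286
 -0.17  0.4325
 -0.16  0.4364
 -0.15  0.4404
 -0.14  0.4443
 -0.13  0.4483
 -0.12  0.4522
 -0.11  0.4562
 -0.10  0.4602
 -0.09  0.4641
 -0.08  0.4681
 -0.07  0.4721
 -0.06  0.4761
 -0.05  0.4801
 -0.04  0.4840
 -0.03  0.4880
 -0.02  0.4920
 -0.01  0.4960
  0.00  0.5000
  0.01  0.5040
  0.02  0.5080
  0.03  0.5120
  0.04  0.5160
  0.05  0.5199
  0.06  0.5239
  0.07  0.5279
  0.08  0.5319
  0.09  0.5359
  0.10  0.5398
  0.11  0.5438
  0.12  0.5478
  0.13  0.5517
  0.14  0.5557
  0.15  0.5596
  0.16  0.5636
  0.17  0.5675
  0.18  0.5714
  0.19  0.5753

σ√T = 0.31 × 1.0000 = 0.3100
d₁ = [ln(100/102) + (0.025 + ½·0.31²)·1] / (σ√T) = (-0.0198 + 0.0731) / 0.3100 = 0.1718 ⇒ 0.17
d₂ = 0.1718 − 0.3100 = -0.1382 ⇒ -0.14
e^(−rT) = e^(−0.025·1) = 0.9753
P = 102·0.9753·N(0.14) − 100·N(-0.17) = 102·0.9753·0.5557 − 100·0.4325 = 55.2814 − 43.2500 = 12.0314

$12.03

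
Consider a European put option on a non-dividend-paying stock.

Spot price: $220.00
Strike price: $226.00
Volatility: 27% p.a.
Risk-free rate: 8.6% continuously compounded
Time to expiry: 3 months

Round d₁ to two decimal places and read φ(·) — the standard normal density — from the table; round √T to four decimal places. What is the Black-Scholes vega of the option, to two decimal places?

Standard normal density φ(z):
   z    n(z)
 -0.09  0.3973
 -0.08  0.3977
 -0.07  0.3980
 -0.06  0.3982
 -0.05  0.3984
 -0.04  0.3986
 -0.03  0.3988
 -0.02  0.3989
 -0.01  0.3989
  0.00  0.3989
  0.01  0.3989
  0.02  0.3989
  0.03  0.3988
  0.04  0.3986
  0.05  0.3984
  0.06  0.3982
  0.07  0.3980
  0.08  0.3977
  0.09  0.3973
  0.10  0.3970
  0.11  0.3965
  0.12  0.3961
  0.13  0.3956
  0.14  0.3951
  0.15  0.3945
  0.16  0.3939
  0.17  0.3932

43.87

σ√T = 0.27·√0.25 = 0.1350
d₁ = [ln(220/226) + (0.086 + ½·0.27²)·0.25] / (σ√T) = (-0.0269 + 0.0306) / 0.1350 = 0.0274 which rounds to 0.03
√T = √0.25 = 0.5000
φ(d₁) = φ(0.03) = 0.3988
vega = S·φ(d₁)·√T = 220·0.3988·0.5000 = 43.8680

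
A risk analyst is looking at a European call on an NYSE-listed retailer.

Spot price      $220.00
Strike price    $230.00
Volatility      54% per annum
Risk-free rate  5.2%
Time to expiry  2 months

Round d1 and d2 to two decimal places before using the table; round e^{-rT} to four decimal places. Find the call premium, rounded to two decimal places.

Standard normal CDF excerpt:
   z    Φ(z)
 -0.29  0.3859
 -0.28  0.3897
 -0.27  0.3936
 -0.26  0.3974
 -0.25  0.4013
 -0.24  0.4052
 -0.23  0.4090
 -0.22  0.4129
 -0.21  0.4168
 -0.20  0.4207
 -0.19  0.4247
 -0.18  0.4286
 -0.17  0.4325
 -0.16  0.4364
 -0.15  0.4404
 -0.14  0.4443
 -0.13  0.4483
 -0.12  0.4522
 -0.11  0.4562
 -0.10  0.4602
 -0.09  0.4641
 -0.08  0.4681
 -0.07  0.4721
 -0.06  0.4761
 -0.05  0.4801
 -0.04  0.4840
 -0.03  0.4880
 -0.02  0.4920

$15.87

σ√T = 0.54·√0.1667 = 0.2205
d₁ = [ln(220/230) + (0.052 + 0.54²/2)·0.1667] / 0.2205 = [-0.0445 + 0.0330] / 0.2205 = -0.0521 which rounds to -0.05
d₂ = d₁ − σ√T = -0.0521 − 0.2205 = -0.2726 which rounds to -0.27
exp(−rT) = exp(−0.052·0.1667) = 0.9914
N(d₁) = N(-0.05) = 0.4801;  N(d₂) = N(-0.27) = 0.3936
C = 220·0.4801 − 230·0.9914·0.3936 = 105.6220 − 89.7495 = 15.8725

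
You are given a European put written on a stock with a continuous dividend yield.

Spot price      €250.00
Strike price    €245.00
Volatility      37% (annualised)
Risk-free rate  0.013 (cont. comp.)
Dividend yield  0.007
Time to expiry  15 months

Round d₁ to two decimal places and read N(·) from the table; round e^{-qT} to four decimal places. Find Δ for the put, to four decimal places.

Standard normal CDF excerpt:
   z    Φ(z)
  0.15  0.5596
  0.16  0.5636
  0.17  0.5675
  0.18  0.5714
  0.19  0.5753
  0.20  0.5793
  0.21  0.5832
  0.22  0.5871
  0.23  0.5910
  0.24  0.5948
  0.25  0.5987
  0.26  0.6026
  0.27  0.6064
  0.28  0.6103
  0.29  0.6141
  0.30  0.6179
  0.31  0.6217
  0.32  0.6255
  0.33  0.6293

T = 1.25;  σ√T = 0.4137
ln(S/K) + (r − q + σ²/2)T = ln(250/245) + (0.013 − 0.007 + 0.37²/2)·1.25 = 0.0202 + 0.0931 = 0.1133
d₁ = 0.1133 / 0.4137 = 0.2738 ≈ 0.27
N(d₁) = N(0.27) = 0.6064
Δ_put = e^(−qT)·(N(d₁) − 1) = 0.9913·(0.6064 − 1) = -0.3902

-0.3902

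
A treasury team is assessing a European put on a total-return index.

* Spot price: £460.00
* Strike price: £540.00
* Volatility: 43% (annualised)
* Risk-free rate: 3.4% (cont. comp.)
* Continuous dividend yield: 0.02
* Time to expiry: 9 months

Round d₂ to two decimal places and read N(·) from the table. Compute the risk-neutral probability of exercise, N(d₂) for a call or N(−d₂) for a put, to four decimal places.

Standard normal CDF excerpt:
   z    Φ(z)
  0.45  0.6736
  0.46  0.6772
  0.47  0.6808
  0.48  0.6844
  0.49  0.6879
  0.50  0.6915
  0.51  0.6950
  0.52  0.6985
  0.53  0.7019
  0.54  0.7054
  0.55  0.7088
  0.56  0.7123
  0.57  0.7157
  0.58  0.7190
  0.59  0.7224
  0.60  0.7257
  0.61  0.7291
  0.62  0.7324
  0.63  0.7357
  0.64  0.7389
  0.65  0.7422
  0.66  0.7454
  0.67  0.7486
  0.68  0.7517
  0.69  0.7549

σ√T = 0.43·√0.75 = 0.3724
d₁ = [ln(460/540) + (0.034 − 0.02 + ½·0.43²)·0.75] / (σ√T) = (-0.1603 + 0.0798) / 0.3724 = -0.2162 → -0.22
d₂ = -0.2162 − 0.3724 = -0.5886 → -0.59
Pr(exercise) under Q = N(−d₂) = N(0.59) = 0.7224

0.7224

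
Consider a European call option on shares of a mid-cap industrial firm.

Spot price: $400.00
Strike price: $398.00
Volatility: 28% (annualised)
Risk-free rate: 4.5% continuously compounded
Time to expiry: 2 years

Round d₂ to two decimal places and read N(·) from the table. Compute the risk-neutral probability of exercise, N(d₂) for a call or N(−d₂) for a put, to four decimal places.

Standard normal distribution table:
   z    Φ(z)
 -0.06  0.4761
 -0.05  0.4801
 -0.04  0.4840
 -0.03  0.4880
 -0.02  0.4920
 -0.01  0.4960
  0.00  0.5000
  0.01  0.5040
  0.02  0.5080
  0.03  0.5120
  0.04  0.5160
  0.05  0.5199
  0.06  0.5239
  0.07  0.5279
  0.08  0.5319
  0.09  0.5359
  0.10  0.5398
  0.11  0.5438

0.5160

σ√T = 0.28·√2 = 0.3960
d₁ = [ln(400/398) + (0.045 + ½·0.28²)·2] / (σ√T) = (0.0050 + 0.1684) / 0.3960 = 0.4379 which rounds to 0.44
d₂ = 0.4379 − 0.3960 = 0.0420 which rounds to 0.04
Pr(exercise) under Q = N(d₂) = 0.5160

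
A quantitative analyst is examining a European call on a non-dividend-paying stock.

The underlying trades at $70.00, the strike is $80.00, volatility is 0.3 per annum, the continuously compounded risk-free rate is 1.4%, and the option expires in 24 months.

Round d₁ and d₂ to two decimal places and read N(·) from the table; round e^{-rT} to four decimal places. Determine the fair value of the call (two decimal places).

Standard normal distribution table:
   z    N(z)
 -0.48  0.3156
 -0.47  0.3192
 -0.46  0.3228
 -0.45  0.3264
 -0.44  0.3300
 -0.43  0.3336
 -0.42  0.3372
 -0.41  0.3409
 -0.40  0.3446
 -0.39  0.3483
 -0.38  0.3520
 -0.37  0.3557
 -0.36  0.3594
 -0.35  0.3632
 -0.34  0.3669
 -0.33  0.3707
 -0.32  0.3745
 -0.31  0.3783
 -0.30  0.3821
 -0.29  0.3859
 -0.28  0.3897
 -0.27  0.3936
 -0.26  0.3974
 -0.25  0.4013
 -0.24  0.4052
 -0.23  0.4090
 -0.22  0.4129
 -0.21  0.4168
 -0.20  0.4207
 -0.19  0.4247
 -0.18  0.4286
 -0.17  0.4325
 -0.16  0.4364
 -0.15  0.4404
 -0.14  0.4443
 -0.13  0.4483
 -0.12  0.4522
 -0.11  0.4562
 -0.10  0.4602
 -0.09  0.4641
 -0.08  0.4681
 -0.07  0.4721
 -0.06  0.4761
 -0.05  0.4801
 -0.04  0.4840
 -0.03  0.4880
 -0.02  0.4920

$8.77

T = 2;  σ√T = 0.4243
d₁ = [ln(70/80) + (0.014 + ½·0.3²)·2] / (σ√T) = (-0.1335 + 0.1180) / 0.4243 = -0.0366 → -0.04
d₂ = -0.0366 − 0.4243 = -0.4609 → -0.46
exp(−rT) = exp(−0.014·2) = 0.9724
N(d₁) = N(-0.04) = 0.4840;  N(d₂) = N(-0.46) = 0.3228
C = 70·0.4840 − 80·0.9724·0.3228 = 33.8800 − 25.1113 = 8.7687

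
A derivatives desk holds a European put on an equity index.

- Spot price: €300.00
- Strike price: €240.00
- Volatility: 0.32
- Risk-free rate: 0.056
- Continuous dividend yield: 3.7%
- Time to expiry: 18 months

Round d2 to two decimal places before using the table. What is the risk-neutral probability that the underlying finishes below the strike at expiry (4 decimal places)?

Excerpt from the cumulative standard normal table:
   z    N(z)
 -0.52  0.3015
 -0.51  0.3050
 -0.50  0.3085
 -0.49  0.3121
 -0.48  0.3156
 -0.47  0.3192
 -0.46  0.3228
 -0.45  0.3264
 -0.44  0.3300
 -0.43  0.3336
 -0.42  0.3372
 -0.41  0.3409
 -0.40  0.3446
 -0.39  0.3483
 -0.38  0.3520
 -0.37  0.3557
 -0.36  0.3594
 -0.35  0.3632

0.3264

σ√T = 0.32·√1.5 = 0.3919
ln(S/K) + (r − q + σ²/2)T = ln(300/240) + (0.056 − 0.037 + 0.32²/2)·1.5 = 0.2231 + 0.1053 = 0.3284
d₁ = 0.3284 / 0.3919 = 0.8380 → 0.84
d₂ = d₁ − σ√T = 0.8380 − 0.3919 = 0.4461 → 0.45
Pr(exercise) under Q = N(−d₂) = N(-0.45) = 0.3264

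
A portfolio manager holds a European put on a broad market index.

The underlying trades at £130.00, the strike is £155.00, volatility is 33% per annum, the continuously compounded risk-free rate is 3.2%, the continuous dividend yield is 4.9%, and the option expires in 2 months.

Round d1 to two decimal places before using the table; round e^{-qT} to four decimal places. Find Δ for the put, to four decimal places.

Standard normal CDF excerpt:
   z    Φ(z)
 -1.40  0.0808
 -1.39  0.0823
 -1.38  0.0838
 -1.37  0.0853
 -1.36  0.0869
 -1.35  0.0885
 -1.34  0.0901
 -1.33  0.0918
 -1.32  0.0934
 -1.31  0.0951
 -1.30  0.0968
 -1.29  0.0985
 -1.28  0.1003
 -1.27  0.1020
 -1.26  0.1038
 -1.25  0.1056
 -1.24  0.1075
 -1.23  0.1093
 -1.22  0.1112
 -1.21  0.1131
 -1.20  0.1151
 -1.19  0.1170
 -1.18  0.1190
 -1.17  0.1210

σ√T = 0.33·√0.1667 = 0.1347
d₁ = [ln(130/155) + (0.032 − 0.049 + 0.33²/2)·0.1667] / 0.1347 = [-0.1759 + 0.0062] / 0.1347 = -1.2593 → -1.26
N(d₁) = N(-1.26) = 0.1038
Δ_put = exp(−qT)·(N(d₁) − 1) = 0.9919·(0.1038 − 1) = -0.8889

-0.8889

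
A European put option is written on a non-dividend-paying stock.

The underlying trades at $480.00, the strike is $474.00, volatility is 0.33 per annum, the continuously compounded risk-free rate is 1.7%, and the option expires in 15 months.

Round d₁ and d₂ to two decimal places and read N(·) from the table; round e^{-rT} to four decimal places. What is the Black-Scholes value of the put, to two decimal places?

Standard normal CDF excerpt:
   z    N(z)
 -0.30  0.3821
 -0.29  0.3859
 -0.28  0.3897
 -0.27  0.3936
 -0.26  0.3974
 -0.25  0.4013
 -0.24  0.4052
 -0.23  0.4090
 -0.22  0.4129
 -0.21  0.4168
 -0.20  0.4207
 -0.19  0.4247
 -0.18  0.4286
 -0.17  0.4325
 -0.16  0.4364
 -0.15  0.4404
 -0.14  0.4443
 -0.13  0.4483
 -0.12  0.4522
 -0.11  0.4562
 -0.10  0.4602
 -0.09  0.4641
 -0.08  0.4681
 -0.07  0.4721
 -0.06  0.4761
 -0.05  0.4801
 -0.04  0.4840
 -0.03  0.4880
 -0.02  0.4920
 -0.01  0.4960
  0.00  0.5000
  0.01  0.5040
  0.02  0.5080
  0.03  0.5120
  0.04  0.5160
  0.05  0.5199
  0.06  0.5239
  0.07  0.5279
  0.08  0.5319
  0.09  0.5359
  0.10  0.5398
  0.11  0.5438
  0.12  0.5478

$61.63

T = 1.25;  σ√T = 0.3690
d₁ = [ln(480/474) + (0.017 + 0.33²/2)·1.25] / 0.3690 = [0.0126 + 0.0893] / 0.3690 = 0.2762 ⇒ 0.28
d₂ = d₁ − σ√T = 0.2762 − 0.3690 = -0.0928 ⇒ -0.09
exp(−rT) = exp(−0.017·1.25) = 0.9790
N(−d₂) = N(0.09) = 0.5359;  N(−d₁) = N(-0.28) = 0.3897
P = 474·0.9790·0.5359 − 480·0.3897 = 248.6823 − 187.0560 = 61.6263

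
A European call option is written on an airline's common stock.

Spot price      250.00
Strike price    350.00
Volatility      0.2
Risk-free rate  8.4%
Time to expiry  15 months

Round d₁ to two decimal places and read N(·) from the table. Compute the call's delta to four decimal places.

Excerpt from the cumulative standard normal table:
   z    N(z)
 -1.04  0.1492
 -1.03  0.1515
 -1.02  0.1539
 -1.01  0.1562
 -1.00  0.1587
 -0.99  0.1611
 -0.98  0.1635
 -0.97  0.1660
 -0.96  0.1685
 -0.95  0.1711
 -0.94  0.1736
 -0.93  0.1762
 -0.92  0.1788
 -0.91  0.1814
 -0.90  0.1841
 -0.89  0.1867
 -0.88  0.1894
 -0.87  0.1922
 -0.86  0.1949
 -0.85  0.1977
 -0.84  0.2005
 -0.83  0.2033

0.1788

σ√T = 0.2·√1.25 = 0.2236
ln(S/K) + (r + σ²/2)T = ln(250/350) + (0.084 + 0.2²/2)·1.25 = -0.3365 + 0.1300 = -0.2065
d₁ = -0.2065 / 0.2236 = -0.9234 ≈ -0.92
N(d₁) = N(-0.92) = 0.1788
Δ_call = N(d₁) = 0.1788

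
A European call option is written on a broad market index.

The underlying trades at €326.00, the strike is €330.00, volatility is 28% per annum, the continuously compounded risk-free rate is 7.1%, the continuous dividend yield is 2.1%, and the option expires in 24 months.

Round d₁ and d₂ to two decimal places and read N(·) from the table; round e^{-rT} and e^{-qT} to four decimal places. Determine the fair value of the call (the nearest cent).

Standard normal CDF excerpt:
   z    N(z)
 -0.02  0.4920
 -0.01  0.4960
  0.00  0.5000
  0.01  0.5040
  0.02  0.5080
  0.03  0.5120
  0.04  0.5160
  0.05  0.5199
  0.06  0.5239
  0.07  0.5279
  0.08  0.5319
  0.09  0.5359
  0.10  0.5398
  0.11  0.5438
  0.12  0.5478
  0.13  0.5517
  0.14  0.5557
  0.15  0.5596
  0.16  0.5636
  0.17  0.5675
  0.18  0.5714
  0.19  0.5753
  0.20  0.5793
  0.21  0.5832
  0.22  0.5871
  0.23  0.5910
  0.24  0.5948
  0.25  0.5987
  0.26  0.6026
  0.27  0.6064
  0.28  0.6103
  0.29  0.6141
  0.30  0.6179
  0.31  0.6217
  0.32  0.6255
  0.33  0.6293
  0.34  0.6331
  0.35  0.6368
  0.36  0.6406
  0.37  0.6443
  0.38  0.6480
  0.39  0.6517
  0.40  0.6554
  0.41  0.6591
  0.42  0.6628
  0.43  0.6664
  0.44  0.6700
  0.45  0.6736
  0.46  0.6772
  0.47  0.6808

€61.75

T = 2;  σ√T = 0.3960
ln(S/K) + (r − q + σ²/2)T = ln(326/330) + (0.071 − 0.021 + 0.28²/2)·2 = -0.0122 + 0.1784 = 0.1662
d₁ = 0.1662 / 0.3960 = 0.4197 ≈ 0.42
d₂ = d₁ − σ√T = 0.4197 − 0.3960 = 0.0238 ≈ 0.02
e^(−qT) = e^(−0.021·2) = 0.9589;  e^(−rT) = e^(−0.071·2) = 0.8676
N(d₁) = N(0.42) = 0.6628;  N(d₂) = N(0.02) = 0.5080
C = 326·0.9589·0.6628 − 330·0.8676·0.5080 = 207.1922 − 145.4445 = 61.7477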